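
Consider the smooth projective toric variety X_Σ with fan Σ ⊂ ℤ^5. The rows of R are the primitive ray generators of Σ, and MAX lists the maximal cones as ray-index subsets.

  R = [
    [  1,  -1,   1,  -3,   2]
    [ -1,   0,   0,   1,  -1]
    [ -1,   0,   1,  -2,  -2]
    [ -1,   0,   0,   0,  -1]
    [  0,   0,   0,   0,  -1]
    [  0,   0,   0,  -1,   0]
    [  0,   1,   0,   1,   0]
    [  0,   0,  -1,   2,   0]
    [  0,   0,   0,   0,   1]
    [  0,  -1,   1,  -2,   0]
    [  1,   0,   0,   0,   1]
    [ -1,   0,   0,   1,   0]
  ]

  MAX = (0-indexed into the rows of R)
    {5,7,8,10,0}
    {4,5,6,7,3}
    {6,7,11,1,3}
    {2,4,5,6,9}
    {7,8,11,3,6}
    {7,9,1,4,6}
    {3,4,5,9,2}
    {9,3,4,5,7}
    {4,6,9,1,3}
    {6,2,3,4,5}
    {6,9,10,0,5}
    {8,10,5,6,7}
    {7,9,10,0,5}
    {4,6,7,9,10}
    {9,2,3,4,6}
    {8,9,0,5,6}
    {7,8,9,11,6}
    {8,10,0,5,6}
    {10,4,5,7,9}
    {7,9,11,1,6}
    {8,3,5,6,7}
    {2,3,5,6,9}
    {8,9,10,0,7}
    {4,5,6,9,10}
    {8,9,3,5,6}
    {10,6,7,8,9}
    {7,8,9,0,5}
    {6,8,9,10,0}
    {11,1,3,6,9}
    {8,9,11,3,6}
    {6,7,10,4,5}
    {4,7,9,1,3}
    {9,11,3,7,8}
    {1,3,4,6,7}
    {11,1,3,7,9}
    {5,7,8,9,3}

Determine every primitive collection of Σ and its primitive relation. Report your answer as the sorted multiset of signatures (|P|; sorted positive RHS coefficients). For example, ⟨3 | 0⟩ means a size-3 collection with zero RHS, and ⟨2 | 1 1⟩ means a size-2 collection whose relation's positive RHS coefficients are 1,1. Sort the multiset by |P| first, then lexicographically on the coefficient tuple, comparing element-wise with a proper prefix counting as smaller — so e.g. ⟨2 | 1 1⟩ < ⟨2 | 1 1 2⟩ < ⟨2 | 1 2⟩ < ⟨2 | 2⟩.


23 collections generate NE(X_Σ); each relation:

  • {3,10}:  v_{3} + v_{10} = 0  ⇒ sig = ⟨2 | 0⟩
  • {4,8}:  v_{4} + v_{8} = 0  ⇒ sig = ⟨2 | 0⟩
  • {1,5}:  v_{1} + v_{5} = v_{3}  ⇒ sig = ⟨2 | 1⟩
  • {1,8}:  v_{1} + v_{8} = v_{11}  ⇒ sig = ⟨2 | 1⟩
  • {4,11}:  v_{4} + v_{11} = v_{1}  ⇒ sig = ⟨2 | 1⟩
  • {0,1}:  v_{0} + v_{1} = v_{8} + v_{9}  ⇒ sig = ⟨2 | 1 1⟩
  • {2,7}:  v_{2} + v_{7} = v_{3} + v_{4}  ⇒ sig = ⟨2 | 1 1⟩
  • {5,11}:  v_{5} + v_{11} = v_{3} + v_{8}  ⇒ sig = ⟨2 | 1 1⟩
  • {0,3}:  v_{0} + v_{3} = v_{5} + v_{8} + v_{9}  ⇒ sig = ⟨2 | 1 1 1⟩
  • {0,4}:  v_{0} + v_{4} = v_{5} + v_{9} + v_{10}  ⇒ sig = ⟨2 | 1 1 1⟩
  • {1,10}:  v_{1} + v_{10} = v_{6} + v_{7} + v_{9}  ⇒ sig = ⟨2 | 1 1 1⟩
  • {2,8}:  v_{2} + v_{8} = v_{3} + v_{5} + v_{6} + v_{9}  ⇒ sig = ⟨2 | 1 1 1 1⟩
  • {2,10}:  v_{2} + v_{10} = v_{4} + v_{5} + v_{6} + v_{9}  ⇒ sig = ⟨2 | 1 1 1 1⟩
  • {10,11}:  v_{10} + v_{11} = v_{6} + v_{7} + v_{8} + v_{9}  ⇒ sig = ⟨2 | 1 1 1 1⟩
  • {1,2}:  v_{1} + v_{2} = 2·v_{3} + v_{4} + v_{6} + v_{9}  ⇒ sig = ⟨2 | 1 1 1 2⟩
  • {2,11}:  v_{2} + v_{11} = 2·v_{3} + v_{6} + v_{9}  ⇒ sig = ⟨2 | 1 1 2⟩
  • {0,11}:  v_{0} + v_{11} = 2·v_{8} + v_{9}  ⇒ sig = ⟨2 | 1 2⟩
  • {0,2}:  v_{0} + v_{2} = 2·v_{5} + v_{6} + 2·v_{9}  ⇒ sig = ⟨2 | 1 2 2⟩
  • {0,6,7}:  v_{0} + v_{6} + v_{7} = v_{8} + v_{10}  ⇒ sig = ⟨3 | 1 1⟩
  • {5,6,7,9}:  v_{5} + v_{6} + v_{7} + v_{9} = 0  ⇒ sig = ⟨4 | 0⟩
  • {3,6,7,9}:  v_{3} + v_{6} + v_{7} + v_{9} = v_{1}  ⇒ sig = ⟨4 | 1⟩
  • {5,8,9,10}:  v_{5} + v_{8} + v_{9} + v_{10} = v_{0}  ⇒ sig = ⟨4 | 1⟩
  • {3,4,5,6,9}:  v_{3} + v_{4} + v_{5} + v_{6} + v_{9} = v_{2}  ⇒ sig = ⟨5 | 1⟩

Sorted signature multiset PRS(X):
    |P|=2: 18 collections, coeffs (), (), (1), (1), (1), (1,1), (1,1), (1,1), (1,1,1), (1,1,1), (1,1,1), (1,1,1,1), (1,1,1,1), (1,1,1,1), (1,1,1,2), (1,1,2), (1,2), (1,2,2)
    |P|=3: 1 collection, coeffs (1,1)
    |P|=4: 3 collections, coeffs (), (1), (1)
    |P|=5: 1 collection, coeffs (1)


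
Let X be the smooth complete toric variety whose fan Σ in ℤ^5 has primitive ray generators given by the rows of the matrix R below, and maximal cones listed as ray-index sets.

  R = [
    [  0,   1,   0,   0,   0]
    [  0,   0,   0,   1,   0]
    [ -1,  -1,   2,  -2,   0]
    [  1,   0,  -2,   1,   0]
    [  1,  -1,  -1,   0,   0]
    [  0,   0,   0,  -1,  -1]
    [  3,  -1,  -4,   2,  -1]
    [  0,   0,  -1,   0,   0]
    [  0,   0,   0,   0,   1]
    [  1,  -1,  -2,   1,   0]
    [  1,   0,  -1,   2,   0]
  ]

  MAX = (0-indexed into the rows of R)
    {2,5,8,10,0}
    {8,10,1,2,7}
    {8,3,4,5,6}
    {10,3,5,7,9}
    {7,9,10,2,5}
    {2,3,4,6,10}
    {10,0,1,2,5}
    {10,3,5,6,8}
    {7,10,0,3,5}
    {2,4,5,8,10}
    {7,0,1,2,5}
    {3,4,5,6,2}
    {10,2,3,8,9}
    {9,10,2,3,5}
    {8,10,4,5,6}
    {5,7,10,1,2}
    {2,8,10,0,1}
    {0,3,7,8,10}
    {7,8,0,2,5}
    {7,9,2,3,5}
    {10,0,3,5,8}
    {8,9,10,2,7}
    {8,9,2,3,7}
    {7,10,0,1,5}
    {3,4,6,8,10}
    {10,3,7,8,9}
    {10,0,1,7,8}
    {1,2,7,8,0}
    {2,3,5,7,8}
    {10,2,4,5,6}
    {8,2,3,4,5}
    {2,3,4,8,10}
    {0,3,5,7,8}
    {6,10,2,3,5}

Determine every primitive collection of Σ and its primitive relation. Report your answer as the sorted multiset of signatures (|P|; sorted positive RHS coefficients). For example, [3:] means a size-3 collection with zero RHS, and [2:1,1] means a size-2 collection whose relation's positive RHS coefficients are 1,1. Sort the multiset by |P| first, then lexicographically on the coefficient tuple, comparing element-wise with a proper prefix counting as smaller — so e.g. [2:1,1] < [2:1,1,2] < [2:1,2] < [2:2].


Primitive collections (20):

  P={0,9}:  v_{0} + v_{9} = v_{3} ; sig = [2:1]
  P={1,3}:  v_{1} + v_{3} = v_{7} + v_{10} ; sig = [2:1,1]
  P={1,4}:  v_{1} + v_{4} = v_{2} + v_{3} + v_{10} ; sig = [2:1,1,1]
  P={6,7}:  v_{6} + v_{7} = v_{2} + 3·v_{3} + v_{5} + v_{10} ; sig = [2:1,1,1,3]
  P={1,6}:  v_{1} + v_{6} = v_{2} + 2·v_{3} + v_{5} + 2·v_{10} ; sig = [2:1,1,2,2]
  P={4,7}:  v_{4} + v_{7} = v_{2} + 2·v_{3} ; sig = [2:1,2]
  P={0,4}:  v_{0} + v_{4} = 2·v_{5} + 2·v_{8} + v_{10} ; sig = [2:1,2,2]
  P={1,9}:  v_{1} + v_{9} = v_{2} + 2·v_{7} + 2·v_{10} ; sig = [2:1,2,2]
  P={0,6}:  v_{0} + v_{6} = v_{3} + 3·v_{5} + 2·v_{8} + 2·v_{10} ; sig = [2:1,2,2,3]
  P={6,9}:  v_{6} + v_{9} = 2·v_{2} + 4·v_{3} + v_{5} + 2·v_{10} ; sig = [2:1,2,2,4]
  P={4,9}:  v_{4} + v_{9} = 2·v_{2} + 3·v_{3} + v_{10} ; sig = [2:1,2,3]
  P={1,5,8}:  v_{1} + v_{5} + v_{8} = 0 ; sig = [3:]
  P={0,2,3}:  v_{0} + v_{2} + v_{3} = v_{5} + v_{8} ; sig = [3:1,1]
  P={5,8,9}:  v_{5} + v_{8} + v_{9} = v_{2} + 2·v_{3} ; sig = [3:1,2]
  P={2,6,8}:  v_{2} + v_{6} + v_{8} = 2·v_{4} ; sig = [3:2]
  P={0,2,7,10}:  v_{0} + v_{2} + v_{7} + v_{10} = 0 ; sig = [4:]
  P={2,3,7,10}:  v_{2} + v_{3} + v_{7} + v_{10} = v_{9} ; sig = [4:1]
  P={3,4,5,10}:  v_{3} + v_{4} + v_{5} + v_{10} = v_{6} ; sig = [4:1]
  P={5,7,8,10}:  v_{5} + v_{7} + v_{8} + v_{10} = v_{3} ; sig = [4:1]
  P={2,3,5,8,10}:  v_{2} + v_{3} + v_{5} + v_{8} + v_{10} = v_{4} ; sig = [5:1]

Signatures (|P|; sorted positive RHS coefficients), sorted:
    |P|=2: 11 collections, coeffs (1), (1,1), (1,1,1), (1,1,1,3), (1,1,2,2), (1,2), (1,2,2), (1,2,2), (1,2,2,3), (1,2,2,4), (1,2,3)
    |P|=3: 4 collections, coeffs (), (1,1), (1,2), (2)
    |P|=4: 4 collections, coeffs (), (1), (1), (1)
    |P|=5: 1 collection, coeffs (1)


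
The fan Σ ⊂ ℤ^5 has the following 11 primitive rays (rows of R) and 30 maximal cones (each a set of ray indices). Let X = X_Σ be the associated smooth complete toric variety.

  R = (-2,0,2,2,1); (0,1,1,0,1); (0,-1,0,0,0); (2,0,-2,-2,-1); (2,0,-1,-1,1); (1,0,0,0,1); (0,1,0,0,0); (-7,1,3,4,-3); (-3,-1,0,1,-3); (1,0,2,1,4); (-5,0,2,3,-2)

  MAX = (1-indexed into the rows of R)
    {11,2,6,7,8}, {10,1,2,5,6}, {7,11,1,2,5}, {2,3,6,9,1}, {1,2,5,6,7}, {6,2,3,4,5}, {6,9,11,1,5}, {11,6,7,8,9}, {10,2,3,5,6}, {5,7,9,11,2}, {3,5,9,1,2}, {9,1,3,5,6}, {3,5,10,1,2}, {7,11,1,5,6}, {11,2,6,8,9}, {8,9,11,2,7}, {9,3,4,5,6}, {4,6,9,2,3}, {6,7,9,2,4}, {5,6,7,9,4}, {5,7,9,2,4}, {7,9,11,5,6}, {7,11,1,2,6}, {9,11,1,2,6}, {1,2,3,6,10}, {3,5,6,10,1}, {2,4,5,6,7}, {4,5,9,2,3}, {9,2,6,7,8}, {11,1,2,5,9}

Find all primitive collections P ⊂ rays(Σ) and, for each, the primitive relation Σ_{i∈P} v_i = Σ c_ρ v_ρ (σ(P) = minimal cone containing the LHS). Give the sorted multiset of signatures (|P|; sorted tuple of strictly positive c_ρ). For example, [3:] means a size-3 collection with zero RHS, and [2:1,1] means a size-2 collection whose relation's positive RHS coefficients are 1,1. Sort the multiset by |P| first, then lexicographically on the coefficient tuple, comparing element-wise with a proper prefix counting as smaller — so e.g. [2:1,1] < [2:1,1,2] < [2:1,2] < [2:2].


18 collections generate NE(X_Σ); each relation:

  P={1,4}:  v_{1} + v_{4} = 0  so sig = [2:]
  P={3,7}:  v_{3} + v_{7} = 0  so sig = [2:]
  P={3,11}:  v_{3} + v_{11} = v_{1} + v_{9}  so sig = [2:1,1]
  P={4,11}:  v_{4} + v_{11} = v_{7} + v_{9}  so sig = [2:1,1]
  P={5,8}:  v_{5} + v_{8} = v_{7} + v_{11}  so sig = [2:1,1]
  P={9,10}:  v_{9} + v_{10} = v_{1} + v_{3}  so sig = [2:1,1]
  P={3,8}:  v_{3} + v_{8} = v_{2} + v_{6} + v_{9} + v_{11}  so sig = [2:1,1,1,1]
  P={4,10}:  v_{4} + v_{10} = v_{2} + v_{3} + v_{5} + v_{6}  so sig = [2:1,1,1,1]
  P={7,10}:  v_{7} + v_{10} = v_{1} + v_{2} + v_{5} + v_{6}  so sig = [2:1,1,1,1]
  P={8,10}:  v_{8} + v_{10} = v_{1} + v_{2} + v_{6} + v_{11}  so sig = [2:1,1,1,1]
  P={1,8}:  v_{1} + v_{8} = v_{2} + v_{6} + 2·v_{11}  so sig = [2:1,1,2]
  P={4,8}:  v_{4} + v_{8} = v_{2} + v_{6} + 2·v_{7} + 2·v_{9}  so sig = [2:1,1,2,2]
  P={10,11}:  v_{10} + v_{11} = 2·v_{1}  so sig = [2:2]
  P={1,7,9}:  v_{1} + v_{7} + v_{9} = v_{11}  so sig = [3:1]
  P={2,5,6,9}:  v_{2} + v_{5} + v_{6} + v_{9} = 0  so sig = [4:]
  P={2,5,6,11}:  v_{2} + v_{5} + v_{6} + v_{11} = v_{1} + v_{7}  so sig = [4:1,1]
  P={1,2,3,5,6}:  v_{1} + v_{2} + v_{3} + v_{5} + v_{6} = v_{10}  so sig = [5:1]
  P={2,6,7,9,11}:  v_{2} + v_{6} + v_{7} + v_{9} + v_{11} = v_{8}  so sig = [5:1]

Signatures (|P|; sorted positive RHS coefficients), sorted:
    |P|=2: 13 collections, coeffs (), (), (1,1), (1,1), (1,1), (1,1), (1,1,1,1), (1,1,1,1), (1,1,1,1), (1,1,1,1), (1,1,2), (1,1,2,2), (2)
    |P|=3: 1 collection, coeffs (1)
    |P|=4: 2 collections, coeffs (), (1,1)
    |P|=5: 2 collections, coeffs (1), (1)


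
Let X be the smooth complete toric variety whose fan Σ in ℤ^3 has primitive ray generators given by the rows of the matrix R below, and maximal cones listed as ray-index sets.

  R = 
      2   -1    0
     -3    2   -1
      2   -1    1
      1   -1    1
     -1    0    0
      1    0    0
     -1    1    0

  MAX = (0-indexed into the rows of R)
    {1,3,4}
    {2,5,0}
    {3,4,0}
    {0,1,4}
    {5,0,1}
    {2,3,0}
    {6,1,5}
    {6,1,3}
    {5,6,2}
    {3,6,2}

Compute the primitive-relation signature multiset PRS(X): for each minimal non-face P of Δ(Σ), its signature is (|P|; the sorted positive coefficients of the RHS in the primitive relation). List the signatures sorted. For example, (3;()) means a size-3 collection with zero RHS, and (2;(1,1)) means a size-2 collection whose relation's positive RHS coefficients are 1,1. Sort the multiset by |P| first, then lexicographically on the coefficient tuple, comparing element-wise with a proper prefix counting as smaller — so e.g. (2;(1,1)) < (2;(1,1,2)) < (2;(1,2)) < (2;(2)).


Δ(Σ) — 7 vertices, 7 min non-faces:

  {4,5}:  v_{4} + v_{5} = 0  →  sig = (2;())
  {0,6}:  v_{0} + v_{6} = v_{5}  →  sig = (2;(1))
  {1,2}:  v_{1} + v_{2} = v_{6}  →  sig = (2;(1))
  {2,4}:  v_{2} + v_{4} = v_{3}  →  sig = (2;(1))
  {3,5}:  v_{3} + v_{5} = v_{2}  →  sig = (2;(1))
  {4,6}:  v_{4} + v_{6} = v_{1} + v_{3}  →  sig = (2;(1,1))
  {0,1,3}:  v_{0} + v_{1} + v_{3} = 0  →  sig = (3;())

Hence PRS(X_Σ) =
    (2;())
    (2;(1))
    (2;(1))
    (2;(1))
    (2;(1))
    (2;(1,1))
    (3;())


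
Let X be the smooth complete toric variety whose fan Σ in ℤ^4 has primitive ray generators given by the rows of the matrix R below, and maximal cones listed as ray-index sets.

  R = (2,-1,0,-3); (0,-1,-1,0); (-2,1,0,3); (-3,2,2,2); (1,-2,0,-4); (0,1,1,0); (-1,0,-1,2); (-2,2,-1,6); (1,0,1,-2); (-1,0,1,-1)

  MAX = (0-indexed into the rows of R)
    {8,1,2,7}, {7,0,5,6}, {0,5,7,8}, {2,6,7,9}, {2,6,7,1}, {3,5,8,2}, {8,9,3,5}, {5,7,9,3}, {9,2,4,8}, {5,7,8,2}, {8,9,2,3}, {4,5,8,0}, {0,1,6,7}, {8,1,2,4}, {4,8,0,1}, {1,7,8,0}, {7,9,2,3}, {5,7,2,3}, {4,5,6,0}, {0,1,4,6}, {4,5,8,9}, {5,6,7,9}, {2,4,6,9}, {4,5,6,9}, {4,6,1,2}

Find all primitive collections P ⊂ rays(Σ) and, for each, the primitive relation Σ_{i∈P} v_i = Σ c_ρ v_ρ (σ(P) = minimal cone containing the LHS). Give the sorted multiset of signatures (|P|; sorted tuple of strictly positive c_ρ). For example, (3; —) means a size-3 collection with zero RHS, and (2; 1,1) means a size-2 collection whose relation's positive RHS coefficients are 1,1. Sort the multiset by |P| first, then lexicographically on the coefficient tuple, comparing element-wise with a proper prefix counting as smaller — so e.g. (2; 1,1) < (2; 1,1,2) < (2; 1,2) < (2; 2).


The 15 primitive collections of Σ (r=10, n=4):

  P = {0,2}:  v_{0} + v_{2} = 0  →  sig = (2; —)
  P = {1,5}:  v_{1} + v_{5} = 0  →  sig = (2; —)
  P = {6,8}:  v_{6} + v_{8} = 0  →  sig = (2; —)
  P = {4,7}:  v_{4} + v_{7} = v_{6}  →  sig = (2; 1)
  P = {0,3}:  v_{0} + v_{3} = v_{5} + v_{9}  →  sig = (2; 1,1)
  P = {0,9}:  v_{0} + v_{9} = v_{4} + v_{5}  →  sig = (2; 1,1)
  P = {1,3}:  v_{1} + v_{3} = v_{2} + v_{9}  →  sig = (2; 1,1)
  P = {1,9}:  v_{1} + v_{9} = v_{2} + v_{4}  →  sig = (2; 1,1)
  P = {3,6}:  v_{3} + v_{6} = v_{7} + 2·v_{9}  →  sig = (2; 1,2)
  P = {3,4}:  v_{3} + v_{4} = 2·v_{9}  →  sig = (2; 2)
  P = {2,4,5}:  v_{2} + v_{4} + v_{5} = v_{9}  →  sig = (3; 1)
  P = {2,5,9}:  v_{2} + v_{5} + v_{9} = v_{3}  →  sig = (3; 1)
  P = {2,5,6}:  v_{2} + v_{5} + v_{6} = v_{7} + v_{9}  →  sig = (3; 1,1)
  P = {7,8,9}:  v_{7} + v_{8} + v_{9} = v_{2} + v_{5}  →  sig = (3; 1,1)
  P = {3,7,8}:  v_{3} + v_{7} + v_{8} = 2·v_{2} + 2·v_{5}  →  sig = (3; 2,2)

Sorted signature multiset PRS(X):
{ (2; —) ×3,  (2; 1),  (2; 1,1) ×4,  (2; 1,2),  (2; 2),  (3; 1) ×2,  (3; 1,1) ×2,  (3; 2,2) }


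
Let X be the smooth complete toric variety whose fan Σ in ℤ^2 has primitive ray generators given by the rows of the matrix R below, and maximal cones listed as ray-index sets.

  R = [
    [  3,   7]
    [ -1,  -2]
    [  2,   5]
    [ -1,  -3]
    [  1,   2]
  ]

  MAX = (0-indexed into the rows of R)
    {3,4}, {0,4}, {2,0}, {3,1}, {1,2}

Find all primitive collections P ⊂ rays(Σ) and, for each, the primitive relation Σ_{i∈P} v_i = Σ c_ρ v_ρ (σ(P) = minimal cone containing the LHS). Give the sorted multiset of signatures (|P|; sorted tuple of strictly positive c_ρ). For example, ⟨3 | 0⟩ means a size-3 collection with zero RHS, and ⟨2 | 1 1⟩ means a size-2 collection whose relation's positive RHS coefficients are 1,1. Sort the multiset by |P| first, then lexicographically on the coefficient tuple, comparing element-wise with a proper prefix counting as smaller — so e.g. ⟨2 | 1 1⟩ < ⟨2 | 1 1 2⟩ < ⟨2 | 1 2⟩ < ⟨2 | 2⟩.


Δ(Σ) — 5 vertices, 5 min non-faces:

  {1,4}:  v_{1} + v_{4} = 0  ⟹  sig = ⟨2 | 0⟩
  {0,1}:  v_{0} + v_{1} = v_{2}  ⟹  sig = ⟨2 | 1⟩
  {2,3}:  v_{2} + v_{3} = v_{4}  ⟹  sig = ⟨2 | 1⟩
  {2,4}:  v_{2} + v_{4} = v_{0}  ⟹  sig = ⟨2 | 1⟩
  {0,3}:  v_{0} + v_{3} = 2·v_{4}  ⟹  sig = ⟨2 | 2⟩

Hence PRS(X_Σ) =
    |P|=2: 5 collections, coeffs (), (1), (1), (1), (2)


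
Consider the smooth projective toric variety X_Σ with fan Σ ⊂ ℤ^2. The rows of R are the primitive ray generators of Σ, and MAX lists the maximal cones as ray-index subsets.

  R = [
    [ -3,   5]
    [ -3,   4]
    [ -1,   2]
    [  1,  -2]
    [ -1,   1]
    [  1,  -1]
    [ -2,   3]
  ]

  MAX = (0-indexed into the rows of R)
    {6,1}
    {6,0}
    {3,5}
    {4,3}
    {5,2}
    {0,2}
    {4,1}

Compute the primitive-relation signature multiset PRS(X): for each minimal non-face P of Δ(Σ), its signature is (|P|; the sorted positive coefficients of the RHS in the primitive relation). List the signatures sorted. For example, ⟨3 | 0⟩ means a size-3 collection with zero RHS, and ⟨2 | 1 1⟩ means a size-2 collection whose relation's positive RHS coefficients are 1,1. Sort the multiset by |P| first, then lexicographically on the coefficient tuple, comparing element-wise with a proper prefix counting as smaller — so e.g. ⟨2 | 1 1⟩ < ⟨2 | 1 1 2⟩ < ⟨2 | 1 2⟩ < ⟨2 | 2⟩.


14 minimal non-faces of Δ(Σ) (on 7 rays):

  P={2,3}:  v_{2} + v_{3} = 0  ⇒ sig = ⟨2 | 0⟩
  P={4,5}:  v_{4} + v_{5} = 0  ⇒ sig = ⟨2 | 0⟩
  P={0,3}:  v_{0} + v_{3} = v_{6}  ⇒ sig = ⟨2 | 1⟩
  P={1,5}:  v_{1} + v_{5} = v_{6}  ⇒ sig = ⟨2 | 1⟩
  P={2,4}:  v_{2} + v_{4} = v_{6}  ⇒ sig = ⟨2 | 1⟩
  P={2,6}:  v_{2} + v_{6} = v_{0}  ⇒ sig = ⟨2 | 1⟩
  P={3,6}:  v_{3} + v_{6} = v_{4}  ⇒ sig = ⟨2 | 1⟩
  P={4,6}:  v_{4} + v_{6} = v_{1}  ⇒ sig = ⟨2 | 1⟩
  P={5,6}:  v_{5} + v_{6} = v_{2}  ⇒ sig = ⟨2 | 1⟩
  P={0,4}:  v_{0} + v_{4} = 2·v_{6}  ⇒ sig = ⟨2 | 2⟩
  P={0,5}:  v_{0} + v_{5} = 2·v_{2}  ⇒ sig = ⟨2 | 2⟩
  P={1,2}:  v_{1} + v_{2} = 2·v_{6}  ⇒ sig = ⟨2 | 2⟩
  P={1,3}:  v_{1} + v_{3} = 2·v_{4}  ⇒ sig = ⟨2 | 2⟩
  P={0,1}:  v_{0} + v_{1} = 3·v_{6}  ⇒ sig = ⟨2 | 3⟩

Signatures (|P|; sorted positive RHS coefficients), sorted:
[⟨2 | 0⟩, ⟨2 | 0⟩, ⟨2 | 1⟩, ⟨2 | 1⟩, ⟨2 | 1⟩, ⟨2 | 1⟩, ⟨2 | 1⟩, ⟨2 | 1⟩, ⟨2 | 1⟩, ⟨2 | 2⟩, ⟨2 | 2⟩, ⟨2 | 2⟩, ⟨2 | 2⟩, ⟨2 | 3⟩]


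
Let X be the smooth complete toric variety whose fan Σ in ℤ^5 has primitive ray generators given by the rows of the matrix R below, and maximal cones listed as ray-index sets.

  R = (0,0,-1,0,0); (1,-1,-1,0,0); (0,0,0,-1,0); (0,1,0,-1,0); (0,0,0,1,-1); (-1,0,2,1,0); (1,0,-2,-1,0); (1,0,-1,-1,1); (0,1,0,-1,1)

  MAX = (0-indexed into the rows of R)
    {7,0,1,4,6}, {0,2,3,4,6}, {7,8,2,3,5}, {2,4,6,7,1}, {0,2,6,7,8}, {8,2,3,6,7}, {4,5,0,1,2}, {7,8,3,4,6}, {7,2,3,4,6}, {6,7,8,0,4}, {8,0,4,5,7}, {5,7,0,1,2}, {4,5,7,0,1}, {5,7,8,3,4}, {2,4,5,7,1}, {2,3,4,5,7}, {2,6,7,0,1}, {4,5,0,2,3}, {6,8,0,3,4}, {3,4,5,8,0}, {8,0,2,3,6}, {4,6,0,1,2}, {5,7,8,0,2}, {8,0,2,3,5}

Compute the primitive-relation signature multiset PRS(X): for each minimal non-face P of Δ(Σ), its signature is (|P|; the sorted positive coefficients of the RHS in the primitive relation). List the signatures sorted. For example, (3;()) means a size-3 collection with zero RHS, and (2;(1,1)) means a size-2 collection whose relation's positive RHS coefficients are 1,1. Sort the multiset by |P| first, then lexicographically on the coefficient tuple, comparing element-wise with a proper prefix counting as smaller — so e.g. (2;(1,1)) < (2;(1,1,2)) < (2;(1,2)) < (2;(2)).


6 minimal non-faces of Δ(Σ) (on 9 rays):

  {5,6}:  v_{5} + v_{6} = 0  so sig = (2;())
  {1,8}:  v_{1} + v_{8} = v_{7}  so sig = (2;(1))
  {1,3}:  v_{1} + v_{3} = v_{2} + v_{4} + v_{7}  so sig = (2;(1,1,1))
  {2,4,8}:  v_{2} + v_{4} + v_{8} = v_{3}  so sig = (3;(1))
  {0,3,7}:  v_{0} + v_{3} + v_{7} = v_{6} + v_{8}  so sig = (3;(1,1))
  {0,2,4,7}:  v_{0} + v_{2} + v_{4} + v_{7} = v_{6}  so sig = (4;(1))

Hence PRS(X_Σ) =
    |P|=2: 3 collections, coeffs (), (1), (1,1,1)
    |P|=3: 2 collections, coeffs (1), (1,1)
    |P|=4: 1 collection, coeffs (1)


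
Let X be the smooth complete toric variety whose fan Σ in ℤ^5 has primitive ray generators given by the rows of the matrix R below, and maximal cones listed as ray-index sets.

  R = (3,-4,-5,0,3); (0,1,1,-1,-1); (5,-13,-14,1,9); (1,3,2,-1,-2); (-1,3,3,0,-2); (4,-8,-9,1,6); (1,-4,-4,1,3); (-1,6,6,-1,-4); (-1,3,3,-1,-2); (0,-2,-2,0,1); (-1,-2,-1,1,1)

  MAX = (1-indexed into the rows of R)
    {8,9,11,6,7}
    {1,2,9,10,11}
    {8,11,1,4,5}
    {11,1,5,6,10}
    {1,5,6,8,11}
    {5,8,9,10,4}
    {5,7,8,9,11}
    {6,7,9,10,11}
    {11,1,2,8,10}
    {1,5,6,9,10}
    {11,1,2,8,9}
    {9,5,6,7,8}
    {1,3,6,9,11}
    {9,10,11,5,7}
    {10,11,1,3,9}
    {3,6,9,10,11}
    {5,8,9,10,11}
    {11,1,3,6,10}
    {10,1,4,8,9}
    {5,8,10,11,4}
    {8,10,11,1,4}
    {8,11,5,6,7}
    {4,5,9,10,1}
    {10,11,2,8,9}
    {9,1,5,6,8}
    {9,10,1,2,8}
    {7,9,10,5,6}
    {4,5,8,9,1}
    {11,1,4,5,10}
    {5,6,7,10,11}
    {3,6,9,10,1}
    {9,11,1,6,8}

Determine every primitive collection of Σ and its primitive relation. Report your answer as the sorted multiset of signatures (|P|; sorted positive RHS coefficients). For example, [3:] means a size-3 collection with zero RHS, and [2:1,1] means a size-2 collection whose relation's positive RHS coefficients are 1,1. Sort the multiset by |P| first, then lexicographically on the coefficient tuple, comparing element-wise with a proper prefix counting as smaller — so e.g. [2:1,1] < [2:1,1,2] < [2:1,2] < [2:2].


|primitive collections| = 20. Relations:

  {1,7}:  v_{1} + v_{7} = v_{6} ; sig = [2:1]
  {2,5}:  v_{2} + v_{5} = v_{8} + v_{10} ; sig = [2:1,1]
  {3,5}:  v_{3} + v_{5} = v_{6} + v_{10} ; sig = [2:1,1]
  {4,7}:  v_{4} + v_{7} = v_{1} + v_{5} ; sig = [2:1,1]
  {2,7}:  v_{2} + v_{7} = v_{1} + v_{9} + v_{11} ; sig = [2:1,1,1]
  {3,7}:  v_{3} + v_{7} = 2·v_{6} + v_{9} + v_{10} + v_{11} ; sig = [2:1,1,1,2]
  {2,6}:  v_{2} + v_{6} = 2·v_{1} + v_{9} + v_{11} ; sig = [2:1,1,2]
  {3,8}:  v_{3} + v_{8} = 2·v_{1} + v_{9} + v_{11} ; sig = [2:1,1,2]
  {3,4}:  v_{3} + v_{4} = 2·v_{1} + v_{10} ; sig = [2:1,2]
  {4,6}:  v_{4} + v_{6} = 2·v_{1} + v_{5} ; sig = [2:1,2]
  {2,4}:  v_{2} + v_{4} = v_{1} + 2·v_{8} + 2·v_{10} ; sig = [2:1,2,2]
  {2,3}:  v_{2} + v_{3} = 3·v_{1} + 2·v_{9} + v_{10} + 2·v_{11} ; sig = [2:1,2,2,3]
  {7,8,10}:  v_{7} + v_{8} + v_{10} = 0 ; sig = [3:]
  {6,8,10}:  v_{6} + v_{8} + v_{10} = v_{1} ; sig = [3:1]
  {4,9,11}:  v_{4} + v_{9} + v_{11} = v_{8} + v_{10} ; sig = [3:1,1]
  {1,5,9,11}:  v_{1} + v_{5} + v_{9} + v_{11} = 0 ; sig = [4:]
  {1,5,8,10}:  v_{1} + v_{5} + v_{8} + v_{10} = v_{4} ; sig = [4:1]
  {5,6,9,11}:  v_{5} + v_{6} + v_{9} + v_{11} = v_{7} ; sig = [4:1]
  {1,6,9,10,11}:  v_{1} + v_{6} + v_{9} + v_{10} + v_{11} = v_{3} ; sig = [5:1]
  {1,8,9,10,11}:  v_{1} + v_{8} + v_{9} + v_{10} + v_{11} = v_{2} ; sig = [5:1]

Hence PRS(X_Σ) =
{ [2:1],  [2:1,1] ×3,  [2:1,1,1],  [2:1,1,1,2],  [2:1,1,2] ×2,  [2:1,2] ×2,  [2:1,2,2],  [2:1,2,2,3],  [3:],  [3:1],  [3:1,1],  [4:],  [4:1] ×2,  [5:1] ×2 }


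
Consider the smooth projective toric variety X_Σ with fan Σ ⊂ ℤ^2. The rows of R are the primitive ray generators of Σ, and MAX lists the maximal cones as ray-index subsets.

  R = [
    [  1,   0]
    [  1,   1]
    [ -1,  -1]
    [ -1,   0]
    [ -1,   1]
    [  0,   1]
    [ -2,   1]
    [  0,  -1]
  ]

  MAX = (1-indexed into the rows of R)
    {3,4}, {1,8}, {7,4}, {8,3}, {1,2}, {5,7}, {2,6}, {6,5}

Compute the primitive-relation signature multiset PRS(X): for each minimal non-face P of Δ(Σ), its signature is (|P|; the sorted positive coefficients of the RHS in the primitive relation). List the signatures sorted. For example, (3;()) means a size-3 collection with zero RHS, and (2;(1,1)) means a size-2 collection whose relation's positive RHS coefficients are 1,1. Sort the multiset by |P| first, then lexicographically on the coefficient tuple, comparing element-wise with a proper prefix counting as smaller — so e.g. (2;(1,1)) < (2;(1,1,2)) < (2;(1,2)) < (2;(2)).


20 minimal non-faces of Δ(Σ) (on 8 rays):

  {1,4}:  v_{1} + v_{4} = 0  ⇒ sig = (2;())
  {2,3}:  v_{2} + v_{3} = 0  ⇒ sig = (2;())
  {6,8}:  v_{6} + v_{8} = 0  ⇒ sig = (2;())
  {1,3}:  v_{1} + v_{3} = v_{8}  ⇒ sig = (2;(1))
  {1,5}:  v_{1} + v_{5} = v_{6}  ⇒ sig = (2;(1))
  {1,6}:  v_{1} + v_{6} = v_{2}  ⇒ sig = (2;(1))
  {1,7}:  v_{1} + v_{7} = v_{5}  ⇒ sig = (2;(1))
  {2,4}:  v_{2} + v_{4} = v_{6}  ⇒ sig = (2;(1))
  {2,8}:  v_{2} + v_{8} = v_{1}  ⇒ sig = (2;(1))
  {3,6}:  v_{3} + v_{6} = v_{4}  ⇒ sig = (2;(1))
  {4,5}:  v_{4} + v_{5} = v_{7}  ⇒ sig = (2;(1))
  {4,6}:  v_{4} + v_{6} = v_{5}  ⇒ sig = (2;(1))
  {4,8}:  v_{4} + v_{8} = v_{3}  ⇒ sig = (2;(1))
  {5,8}:  v_{5} + v_{8} = v_{4}  ⇒ sig = (2;(1))
  {2,7}:  v_{2} + v_{7} = v_{5} + v_{6}  ⇒ sig = (2;(1,1))
  {2,5}:  v_{2} + v_{5} = 2·v_{6}  ⇒ sig = (2;(2))
  {3,5}:  v_{3} + v_{5} = 2·v_{4}  ⇒ sig = (2;(2))
  {6,7}:  v_{6} + v_{7} = 2·v_{5}  ⇒ sig = (2;(2))
  {7,8}:  v_{7} + v_{8} = 2·v_{4}  ⇒ sig = (2;(2))
  {3,7}:  v_{3} + v_{7} = 3·v_{4}  ⇒ sig = (2;(3))

Hence PRS(X_Σ) =
    |P|=2: 20 collections, coeffs (), (), (), (1), (1), (1), (1), (1), (1), (1), (1), (1), (1), (1), (1,1), (2), (2), (2), (2), (3)


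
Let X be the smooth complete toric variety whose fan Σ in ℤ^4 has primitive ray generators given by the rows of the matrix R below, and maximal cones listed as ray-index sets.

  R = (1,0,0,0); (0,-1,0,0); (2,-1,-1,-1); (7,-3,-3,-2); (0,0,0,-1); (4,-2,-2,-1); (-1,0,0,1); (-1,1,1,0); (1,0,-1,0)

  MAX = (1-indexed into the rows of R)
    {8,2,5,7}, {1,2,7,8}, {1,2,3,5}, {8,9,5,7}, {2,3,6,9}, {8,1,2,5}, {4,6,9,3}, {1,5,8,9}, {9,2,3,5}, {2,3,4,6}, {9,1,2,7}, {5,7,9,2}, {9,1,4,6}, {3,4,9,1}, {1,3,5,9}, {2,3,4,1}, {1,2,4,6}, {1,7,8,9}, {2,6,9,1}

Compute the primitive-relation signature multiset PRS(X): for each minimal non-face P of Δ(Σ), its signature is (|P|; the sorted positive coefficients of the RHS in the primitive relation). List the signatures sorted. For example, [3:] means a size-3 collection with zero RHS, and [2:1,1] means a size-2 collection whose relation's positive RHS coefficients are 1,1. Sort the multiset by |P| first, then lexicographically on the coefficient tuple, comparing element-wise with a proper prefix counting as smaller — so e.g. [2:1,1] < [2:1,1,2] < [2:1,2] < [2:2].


Σ has 14 primitive collections:

  P={3,7}:  v_{3} + v_{7} = v_{2} + v_{9}  →  sig = [2:1,1]
  P={3,8}:  v_{3} + v_{8} = v_{1} + v_{5}  →  sig = [2:1,1]
  P={6,8}:  v_{6} + v_{8} = v_{1} + v_{3}  →  sig = [2:1,1]
  P={4,7}:  v_{4} + v_{7} = v_{1} + v_{2} + v_{6} + v_{9}  →  sig = [2:1,1,1,1]
  P={6,7}:  v_{6} + v_{7} = v_{1} + 2·v_{2} + 2·v_{9}  →  sig = [2:1,2,2]
  P={4,5}:  v_{4} + v_{5} = v_{1} + 3·v_{3}  →  sig = [2:1,3]
  P={5,6}:  v_{5} + v_{6} = 2·v_{3}  →  sig = [2:2]
  P={4,8}:  v_{4} + v_{8} = 2·v_{1} + 2·v_{3}  →  sig = [2:2,2]
  P={1,5,7}:  v_{1} + v_{5} + v_{7} = 0  →  sig = [3:]
  P={2,8,9}:  v_{2} + v_{8} + v_{9} = 0  →  sig = [3:]
  P={1,3,6}:  v_{1} + v_{3} + v_{6} = v_{4}  →  sig = [3:1]
  P={2,4,9}:  v_{2} + v_{4} + v_{9} = 2·v_{6}  →  sig = [3:2]
  P={1,2,3,9}:  v_{1} + v_{2} + v_{3} + v_{9} = v_{6}  →  sig = [4:1]
  P={1,2,5,9}:  v_{1} + v_{2} + v_{5} + v_{9} = v_{3}  →  sig = [4:1]

Signatures (|P|; sorted positive RHS coefficients), sorted:
{ [2:1,1] ×3,  [2:1,1,1,1],  [2:1,2,2],  [2:1,3],  [2:2],  [2:2,2],  [3:] ×2,  [3:1],  [3:2],  [4:1] ×2 }


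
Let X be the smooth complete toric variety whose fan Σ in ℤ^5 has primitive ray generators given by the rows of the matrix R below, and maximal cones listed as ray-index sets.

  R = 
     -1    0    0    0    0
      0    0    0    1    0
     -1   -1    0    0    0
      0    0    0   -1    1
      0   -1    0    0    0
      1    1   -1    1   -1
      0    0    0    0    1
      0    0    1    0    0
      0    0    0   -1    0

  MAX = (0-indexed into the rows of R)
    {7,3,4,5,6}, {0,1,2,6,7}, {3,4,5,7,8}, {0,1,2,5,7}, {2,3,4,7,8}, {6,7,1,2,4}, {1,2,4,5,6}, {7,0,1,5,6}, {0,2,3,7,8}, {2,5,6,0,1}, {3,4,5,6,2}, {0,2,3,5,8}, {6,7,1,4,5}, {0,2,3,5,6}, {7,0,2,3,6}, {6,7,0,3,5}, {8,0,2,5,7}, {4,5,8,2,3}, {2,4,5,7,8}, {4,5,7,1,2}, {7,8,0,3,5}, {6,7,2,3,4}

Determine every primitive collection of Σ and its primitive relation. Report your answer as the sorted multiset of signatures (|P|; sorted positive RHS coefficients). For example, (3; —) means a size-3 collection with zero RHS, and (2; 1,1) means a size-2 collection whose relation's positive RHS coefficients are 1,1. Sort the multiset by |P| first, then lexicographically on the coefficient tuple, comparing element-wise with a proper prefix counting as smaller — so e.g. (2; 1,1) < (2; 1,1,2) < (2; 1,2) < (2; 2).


Primitive collections (6):

  P = {1,8}:  v_{1} + v_{8} = 0  →  sig = (2; —)
  P = {0,4}:  v_{0} + v_{4} = v_{2}  →  sig = (2; 1)
  P = {1,3}:  v_{1} + v_{3} = v_{6}  →  sig = (2; 1)
  P = {6,8}:  v_{6} + v_{8} = v_{3}  →  sig = (2; 1)
  P = {2,3,5,7}:  v_{2} + v_{3} + v_{5} + v_{7} = 0  →  sig = (4; —)
  P = {2,5,6,7}:  v_{2} + v_{5} + v_{6} + v_{7} = v_{1}  →  sig = (4; 1)

Hence PRS(X_Σ) =
{ (2; —),  (2; 1) ×3,  (4; —),  (4; 1) }


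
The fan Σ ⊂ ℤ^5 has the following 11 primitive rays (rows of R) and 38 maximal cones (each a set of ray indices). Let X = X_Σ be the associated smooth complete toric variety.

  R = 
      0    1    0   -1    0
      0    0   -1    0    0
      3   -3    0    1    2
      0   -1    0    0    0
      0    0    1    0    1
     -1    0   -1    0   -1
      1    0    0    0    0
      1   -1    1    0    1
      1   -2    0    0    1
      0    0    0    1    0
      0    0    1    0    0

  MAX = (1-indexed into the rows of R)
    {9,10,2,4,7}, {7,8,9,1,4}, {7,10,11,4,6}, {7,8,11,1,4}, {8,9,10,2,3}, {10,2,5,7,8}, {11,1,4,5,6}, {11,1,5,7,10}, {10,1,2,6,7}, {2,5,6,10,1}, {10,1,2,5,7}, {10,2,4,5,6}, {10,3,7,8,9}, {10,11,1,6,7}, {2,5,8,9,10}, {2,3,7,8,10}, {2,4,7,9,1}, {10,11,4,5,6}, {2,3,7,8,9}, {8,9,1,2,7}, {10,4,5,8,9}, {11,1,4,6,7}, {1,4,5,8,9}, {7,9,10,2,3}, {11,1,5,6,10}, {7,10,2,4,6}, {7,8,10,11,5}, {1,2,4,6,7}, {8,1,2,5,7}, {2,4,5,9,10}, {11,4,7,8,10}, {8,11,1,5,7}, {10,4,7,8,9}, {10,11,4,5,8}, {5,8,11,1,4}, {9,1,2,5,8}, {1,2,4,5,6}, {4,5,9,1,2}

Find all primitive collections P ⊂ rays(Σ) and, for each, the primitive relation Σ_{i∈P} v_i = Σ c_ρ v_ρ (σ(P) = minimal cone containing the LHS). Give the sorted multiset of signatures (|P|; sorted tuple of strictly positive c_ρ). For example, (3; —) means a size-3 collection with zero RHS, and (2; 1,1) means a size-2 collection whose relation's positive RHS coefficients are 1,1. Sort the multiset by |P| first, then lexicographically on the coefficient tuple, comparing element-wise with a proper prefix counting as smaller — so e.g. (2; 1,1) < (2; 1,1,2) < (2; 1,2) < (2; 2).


Minimal non-faces — 17 found among 11 rays, 38 max cones:

  P={2,11}:  v_{2} + v_{11} = 0 — sig = (2; —)
  P={6,8}:  v_{6} + v_{8} = v_{4} — sig = (2; 1)
  P={9,11}:  v_{9} + v_{11} = v_{4} + v_{8} — sig = (2; 1,1)
  P={3,11}:  v_{3} + v_{11} = v_{7} + v_{8} + v_{9} + v_{10} — sig = (2; 1,1,1,1)
  P={3,6}:  v_{3} + v_{6} = v_{2} + v_{4} + v_{7} + v_{9} + v_{10} — sig = (2; 1,1,1,1,1)
  P={3,4}:  v_{3} + v_{4} = v_{7} + 2·v_{9} + v_{10} — sig = (2; 1,1,2)
  P={6,9}:  v_{6} + v_{9} = v_{2} + 2·v_{4} — sig = (2; 1,2)
  P={1,3}:  v_{1} + v_{3} = 2·v_{2} + v_{7} + 2·v_{8} — sig = (2; 1,2,2)
  P={3,5}:  v_{3} + v_{5} = 2·v_{2} + 3·v_{8} + v_{10} — sig = (2; 1,2,3)
  P={1,4,10}:  v_{1} + v_{4} + v_{10} = 0 — sig = (3; —)
  P={5,6,7}:  v_{5} + v_{6} + v_{7} = 0 — sig = (3; —)
  P={2,4,8}:  v_{2} + v_{4} + v_{8} = v_{9} — sig = (3; 1)
  P={4,5,7}:  v_{4} + v_{5} + v_{7} = v_{8} — sig = (3; 1)
  P={1,8,10}:  v_{1} + v_{8} + v_{10} = v_{5} + v_{7} — sig = (3; 1,1)
  P={1,9,10}:  v_{1} + v_{9} + v_{10} = v_{2} + v_{8} — sig = (3; 1,1)
  P={5,7,9}:  v_{5} + v_{7} + v_{9} = v_{2} + 2·v_{8} — sig = (3; 1,2)
  P={2,7,8,9,10}:  v_{2} + v_{7} + v_{8} + v_{9} + v_{10} = v_{3} — sig = (5; 1)

Sorted signature multiset PRS(X):
[(2; —), (2; 1), (2; 1,1), (2; 1,1,1,1), (2; 1,1,1,1,1), (2; 1,1,2), (2; 1,2), (2; 1,2,2), (2; 1,2,3), (3; —), (3; —), (3; 1), (3; 1), (3; 1,1), (3; 1,1), (3; 1,2), (5; 1)]


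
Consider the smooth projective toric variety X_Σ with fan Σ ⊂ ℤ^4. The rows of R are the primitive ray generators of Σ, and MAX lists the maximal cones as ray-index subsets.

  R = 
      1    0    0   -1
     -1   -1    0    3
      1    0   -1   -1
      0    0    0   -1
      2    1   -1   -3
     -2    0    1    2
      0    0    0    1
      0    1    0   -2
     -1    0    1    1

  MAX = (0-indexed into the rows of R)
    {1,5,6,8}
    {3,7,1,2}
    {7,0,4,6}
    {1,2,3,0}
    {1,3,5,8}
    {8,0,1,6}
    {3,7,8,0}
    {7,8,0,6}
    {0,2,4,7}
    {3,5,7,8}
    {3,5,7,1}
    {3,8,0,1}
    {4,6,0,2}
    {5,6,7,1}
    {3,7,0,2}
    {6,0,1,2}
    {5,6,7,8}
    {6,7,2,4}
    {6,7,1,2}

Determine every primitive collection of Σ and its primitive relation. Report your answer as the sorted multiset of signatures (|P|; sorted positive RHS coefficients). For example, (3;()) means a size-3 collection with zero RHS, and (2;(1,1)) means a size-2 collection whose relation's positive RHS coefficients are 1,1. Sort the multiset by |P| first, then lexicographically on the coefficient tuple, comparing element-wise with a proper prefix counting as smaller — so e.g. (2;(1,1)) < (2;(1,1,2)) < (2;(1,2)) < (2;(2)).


Δ(Σ) — 9 vertices, 11 min non-faces:

  P={2,8}:  v_{2} + v_{8} = 0  ⟹  sig = (2;())
  P={3,6}:  v_{3} + v_{6} = 0  ⟹  sig = (2;())
  P={0,5}:  v_{0} + v_{5} = v_{8}  ⟹  sig = (2;(1))
  P={1,4}:  v_{1} + v_{4} = v_{2} + v_{6}  ⟹  sig = (2;(1,1))
  P={2,5}:  v_{2} + v_{5} = v_{1} + v_{7}  ⟹  sig = (2;(1,1))
  P={4,5}:  v_{4} + v_{5} = v_{6} + v_{7}  ⟹  sig = (2;(1,1))
  P={3,4}:  v_{3} + v_{4} = v_{0} + v_{2} + v_{7}  ⟹  sig = (2;(1,1,1))
  P={4,8}:  v_{4} + v_{8} = v_{0} + v_{6} + v_{7}  ⟹  sig = (2;(1,1,1))
  P={0,1,7}:  v_{0} + v_{1} + v_{7} = 0  ⟹  sig = (3;())
  P={1,7,8}:  v_{1} + v_{7} + v_{8} = v_{5}  ⟹  sig = (3;(1))
  P={0,2,6,7}:  v_{0} + v_{2} + v_{6} + v_{7} = v_{4}  ⟹  sig = (4;(1))

so the primitive-relation signature multiset is
    |P|=2: 8 collections, coeffs (), (), (1), (1,1), (1,1), (1,1), (1,1,1), (1,1,1)
    |P|=3: 2 collections, coeffs (), (1)
    |P|=4: 1 collection, coeffs (1)


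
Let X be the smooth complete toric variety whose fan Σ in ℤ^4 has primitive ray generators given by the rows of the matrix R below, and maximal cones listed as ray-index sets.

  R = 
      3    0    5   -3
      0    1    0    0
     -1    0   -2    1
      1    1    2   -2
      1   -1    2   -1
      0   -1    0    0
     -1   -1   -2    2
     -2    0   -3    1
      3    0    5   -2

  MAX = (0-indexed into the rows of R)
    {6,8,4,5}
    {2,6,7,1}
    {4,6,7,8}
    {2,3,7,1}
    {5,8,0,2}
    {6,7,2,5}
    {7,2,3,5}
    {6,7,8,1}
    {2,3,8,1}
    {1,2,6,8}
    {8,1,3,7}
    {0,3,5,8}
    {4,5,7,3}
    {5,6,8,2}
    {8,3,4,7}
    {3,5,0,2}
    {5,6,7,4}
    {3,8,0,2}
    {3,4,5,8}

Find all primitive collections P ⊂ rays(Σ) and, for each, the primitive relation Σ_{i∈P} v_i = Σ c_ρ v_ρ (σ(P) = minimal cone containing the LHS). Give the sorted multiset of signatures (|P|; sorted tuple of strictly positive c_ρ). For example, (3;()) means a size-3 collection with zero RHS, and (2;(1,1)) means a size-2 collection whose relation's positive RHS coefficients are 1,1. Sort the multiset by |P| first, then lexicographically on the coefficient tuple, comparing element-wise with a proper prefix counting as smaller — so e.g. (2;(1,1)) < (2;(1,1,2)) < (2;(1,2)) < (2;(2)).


|primitive collections| = 11. Relations:

  P = {1,5}:  v_{1} + v_{5} = 0  ⇒ sig = (2;())
  P = {3,6}:  v_{3} + v_{6} = 0  ⇒ sig = (2;())
  P = {2,4}:  v_{2} + v_{4} = v_{5}  ⇒ sig = (2;(1))
  P = {0,7}:  v_{0} + v_{7} = v_{3} + v_{5}  ⇒ sig = (2;(1,1))
  P = {1,4}:  v_{1} + v_{4} = v_{7} + v_{8}  ⇒ sig = (2;(1,1))
  P = {0,1}:  v_{0} + v_{1} = v_{2} + v_{3} + v_{8}  ⇒ sig = (2;(1,1,1))
  P = {0,6}:  v_{0} + v_{6} = v_{2} + v_{5} + v_{8}  ⇒ sig = (2;(1,1,1))
  P = {0,4}:  v_{0} + v_{4} = v_{3} + 2·v_{5} + v_{8}  ⇒ sig = (2;(1,1,2))
  P = {2,7,8}:  v_{2} + v_{7} + v_{8} = 0  ⇒ sig = (3;())
  P = {5,7,8}:  v_{5} + v_{7} + v_{8} = v_{4}  ⇒ sig = (3;(1))
  P = {2,3,5,8}:  v_{2} + v_{3} + v_{5} + v_{8} = v_{0}  ⇒ sig = (4;(1))

Signatures (|P|; sorted positive RHS coefficients), sorted:
    |P|=2: 8 collections, coeffs (), (), (1), (1,1), (1,1), (1,1,1), (1,1,1), (1,1,2)
    |P|=3: 2 collections, coeffs (), (1)
    |P|=4: 1 collection, coeffs (1)


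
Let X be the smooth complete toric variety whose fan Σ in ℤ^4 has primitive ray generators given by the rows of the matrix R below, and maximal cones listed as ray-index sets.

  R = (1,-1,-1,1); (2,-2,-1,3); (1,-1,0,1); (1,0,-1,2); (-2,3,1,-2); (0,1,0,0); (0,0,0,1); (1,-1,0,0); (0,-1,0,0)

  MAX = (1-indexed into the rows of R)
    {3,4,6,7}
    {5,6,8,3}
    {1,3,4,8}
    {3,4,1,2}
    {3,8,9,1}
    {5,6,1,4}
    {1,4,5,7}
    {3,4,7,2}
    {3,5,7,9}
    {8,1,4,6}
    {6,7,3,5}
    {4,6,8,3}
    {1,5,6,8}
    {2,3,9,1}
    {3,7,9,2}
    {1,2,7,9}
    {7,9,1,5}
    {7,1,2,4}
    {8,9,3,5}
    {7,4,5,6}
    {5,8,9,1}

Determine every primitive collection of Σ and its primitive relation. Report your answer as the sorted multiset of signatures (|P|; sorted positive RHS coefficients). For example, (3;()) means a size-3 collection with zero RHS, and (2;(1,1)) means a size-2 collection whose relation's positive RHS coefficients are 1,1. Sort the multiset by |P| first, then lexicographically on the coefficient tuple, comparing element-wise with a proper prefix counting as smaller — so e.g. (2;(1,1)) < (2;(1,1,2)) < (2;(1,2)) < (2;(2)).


12 minimal non-faces of Δ(Σ) (on 9 rays):

  {6,9}:  v_{6} + v_{9} = 0  →  sig = (2;())
  {7,8}:  v_{7} + v_{8} = v_{3}  →  sig = (2;(1))
  {2,5}:  v_{2} + v_{5} = v_{6} + v_{7}  →  sig = (2;(1,1))
  {2,6}:  v_{2} + v_{6} = v_{3} + v_{4}  →  sig = (2;(1,1))
  {4,9}:  v_{4} + v_{9} = v_{1} + v_{7}  →  sig = (2;(1,1))
  {2,8}:  v_{2} + v_{8} = v_{1} + 2·v_{3}  →  sig = (2;(1,2))
  {1,3,5}:  v_{1} + v_{3} + v_{5} = v_{6}  →  sig = (3;(1))
  {1,3,7}:  v_{1} + v_{3} + v_{7} = v_{2}  →  sig = (3;(1))
  {1,6,7}:  v_{1} + v_{6} + v_{7} = v_{4}  →  sig = (3;(1))
  {1,3,6}:  v_{1} + v_{3} + v_{6} = v_{4} + v_{8}  →  sig = (3;(1,1))
  {3,4,5}:  v_{3} + v_{4} + v_{5} = 2·v_{6} + v_{7}  →  sig = (3;(1,2))
  {4,5,8}:  v_{4} + v_{5} + v_{8} = 2·v_{6}  →  sig = (3;(2))

Signatures (|P|; sorted positive RHS coefficients), sorted:
{ (2;()),  (2;(1)),  (2;(1,1)) ×3,  (2;(1,2)),  (3;(1)) ×3,  (3;(1,1)),  (3;(1,2)),  (3;(2)) }


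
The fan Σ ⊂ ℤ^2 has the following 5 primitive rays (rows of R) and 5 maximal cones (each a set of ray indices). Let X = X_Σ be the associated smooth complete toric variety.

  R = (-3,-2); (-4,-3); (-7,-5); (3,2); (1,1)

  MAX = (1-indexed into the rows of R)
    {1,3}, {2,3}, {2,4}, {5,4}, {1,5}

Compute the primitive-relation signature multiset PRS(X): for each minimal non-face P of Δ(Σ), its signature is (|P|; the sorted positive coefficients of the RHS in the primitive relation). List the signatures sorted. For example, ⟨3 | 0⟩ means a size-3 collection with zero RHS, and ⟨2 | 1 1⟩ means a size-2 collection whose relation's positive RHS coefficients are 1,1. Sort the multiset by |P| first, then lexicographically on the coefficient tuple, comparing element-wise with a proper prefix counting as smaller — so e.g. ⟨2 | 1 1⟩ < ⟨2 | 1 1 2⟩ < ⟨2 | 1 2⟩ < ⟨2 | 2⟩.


Primitive collections (5):

  {1,4}:  v_{1} + v_{4} = 0  ⟹  sig = ⟨2 | 0⟩
  {1,2}:  v_{1} + v_{2} = v_{3}  ⟹  sig = ⟨2 | 1⟩
  {2,5}:  v_{2} + v_{5} = v_{1}  ⟹  sig = ⟨2 | 1⟩
  {3,4}:  v_{3} + v_{4} = v_{2}  ⟹  sig = ⟨2 | 1⟩
  {3,5}:  v_{3} + v_{5} = 2·v_{1}  ⟹  sig = ⟨2 | 2⟩

so the primitive-relation signature multiset is
{ ⟨2 | 0⟩,  ⟨2 | 1⟩ ×3,  ⟨2 | 2⟩ }


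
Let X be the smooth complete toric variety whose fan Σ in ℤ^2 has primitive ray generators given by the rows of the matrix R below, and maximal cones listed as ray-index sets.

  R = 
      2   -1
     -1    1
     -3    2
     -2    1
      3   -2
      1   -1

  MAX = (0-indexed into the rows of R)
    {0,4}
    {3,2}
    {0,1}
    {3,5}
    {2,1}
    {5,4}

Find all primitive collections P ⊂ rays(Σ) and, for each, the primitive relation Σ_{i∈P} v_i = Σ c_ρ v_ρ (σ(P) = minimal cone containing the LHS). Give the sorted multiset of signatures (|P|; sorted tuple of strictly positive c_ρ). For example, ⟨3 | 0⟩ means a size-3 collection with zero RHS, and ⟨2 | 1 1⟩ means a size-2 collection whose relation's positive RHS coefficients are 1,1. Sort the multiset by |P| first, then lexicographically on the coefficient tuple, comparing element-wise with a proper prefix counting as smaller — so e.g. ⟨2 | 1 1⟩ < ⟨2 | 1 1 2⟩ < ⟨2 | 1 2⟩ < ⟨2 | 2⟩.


9 collections generate NE(X_Σ); each relation:

  {0,3}:  v_{0} + v_{3} = 0 ; sig = ⟨2 | 0⟩
  {1,5}:  v_{1} + v_{5} = 0 ; sig = ⟨2 | 0⟩
  {2,4}:  v_{2} + v_{4} = 0 ; sig = ⟨2 | 0⟩
  {0,2}:  v_{0} + v_{2} = v_{1} ; sig = ⟨2 | 1⟩
  {0,5}:  v_{0} + v_{5} = v_{4} ; sig = ⟨2 | 1⟩
  {1,3}:  v_{1} + v_{3} = v_{2} ; sig = ⟨2 | 1⟩
  {1,4}:  v_{1} + v_{4} = v_{0} ; sig = ⟨2 | 1⟩
  {2,5}:  v_{2} + v_{5} = v_{3} ; sig = ⟨2 | 1⟩
  {3,4}:  v_{3} + v_{4} = v_{5} ; sig = ⟨2 | 1⟩

Sorted signature multiset PRS(X):
{ ⟨2 | 0⟩ ×3,  ⟨2 | 1⟩ ×6 }
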